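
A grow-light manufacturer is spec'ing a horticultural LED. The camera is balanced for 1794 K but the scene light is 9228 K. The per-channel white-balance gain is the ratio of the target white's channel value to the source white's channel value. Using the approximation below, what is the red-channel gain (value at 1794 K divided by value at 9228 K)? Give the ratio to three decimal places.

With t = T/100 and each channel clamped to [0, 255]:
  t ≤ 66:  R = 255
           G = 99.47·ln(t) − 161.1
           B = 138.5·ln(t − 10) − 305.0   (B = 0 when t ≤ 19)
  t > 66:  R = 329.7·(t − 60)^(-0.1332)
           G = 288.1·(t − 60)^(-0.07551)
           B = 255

1.229

At 9228 K (t = 92.28):
  R = 329.7·(92.28 − 60)^(-0.1332) = 329.7·32.28^(-0.1332) = 329.7·0.62952 = 207.553.
At 1794 K (t = 17.94):
  R = 255 by definition for t ≤ 66.
Gain = 255.000 / 207.553 = 1.2286 → 1.229.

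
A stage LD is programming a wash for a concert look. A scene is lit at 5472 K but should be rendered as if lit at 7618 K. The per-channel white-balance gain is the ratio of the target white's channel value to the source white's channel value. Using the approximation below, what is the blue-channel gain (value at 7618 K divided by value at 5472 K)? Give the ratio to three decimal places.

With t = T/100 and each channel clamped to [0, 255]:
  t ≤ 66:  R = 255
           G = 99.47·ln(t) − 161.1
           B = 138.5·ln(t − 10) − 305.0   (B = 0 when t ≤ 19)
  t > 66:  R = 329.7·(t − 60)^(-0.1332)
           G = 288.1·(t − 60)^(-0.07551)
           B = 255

1.152

At 5472 K (t = 54.72):
  B = 138.5·ln(54.72 − 10) − 305.0 = 138.5·ln 44.72 − 305.0 = 138.5·3.8004 − 305.0 = 221.358.
At 7618 K (t = 76.18):
  B = 255 by definition for t > 66.
Gain = 255.000 / 221.358 = 1.1520 → 1.152.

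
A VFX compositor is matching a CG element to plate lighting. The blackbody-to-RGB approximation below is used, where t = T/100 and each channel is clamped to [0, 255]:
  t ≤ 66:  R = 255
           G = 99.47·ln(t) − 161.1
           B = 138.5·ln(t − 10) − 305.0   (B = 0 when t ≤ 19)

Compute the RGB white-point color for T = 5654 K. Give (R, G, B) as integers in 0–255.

(255, 240, 227)

t = 5654/100 = 56.54; the t ≤ 66 branch applies.
R = 255 by definition for t ≤ 66.
G = 99.47·ln 56.54 − 161.1 = 99.47·4.0349 − 161.1 = 240.256.
B = 138.5·ln(56.54 − 10) − 305.0 = 138.5·ln 46.54 − 305.0 = 138.5·3.8403 − 305.0 = 226.883.
Rounded: (255, 240, 227).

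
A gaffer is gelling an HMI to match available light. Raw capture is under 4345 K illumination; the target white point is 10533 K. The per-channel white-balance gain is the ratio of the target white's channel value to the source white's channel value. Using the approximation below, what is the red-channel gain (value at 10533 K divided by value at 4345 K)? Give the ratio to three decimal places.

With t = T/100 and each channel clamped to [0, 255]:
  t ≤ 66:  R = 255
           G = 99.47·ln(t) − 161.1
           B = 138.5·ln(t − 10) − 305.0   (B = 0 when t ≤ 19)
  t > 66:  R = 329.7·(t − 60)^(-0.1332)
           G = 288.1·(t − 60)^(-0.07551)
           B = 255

At 4345 K (t = 43.45):
  R = 255 by definition for t ≤ 66.
At 10533 K (t = 105.33):
  R = 329.7·(105.33 − 60)^(-0.1332) = 329.7·45.33^(-0.1332) = 329.7·0.60169 = 198.376.
Gain = 198.376 / 255.000 = 0.7779 → 0.778.

0.778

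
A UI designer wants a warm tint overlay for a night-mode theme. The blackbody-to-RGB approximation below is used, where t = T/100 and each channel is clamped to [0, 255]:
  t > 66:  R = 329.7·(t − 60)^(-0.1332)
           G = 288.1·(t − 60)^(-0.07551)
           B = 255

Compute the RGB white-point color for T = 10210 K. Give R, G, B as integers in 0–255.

t = 10210/100 = 102.1; the t > 66 branch applies.
R = 329.7·(102.1 − 60)^(-0.1332) = 329.7·42.1^(-0.1332) = 329.7·0.60764 = 200.339.
G = 288.1·(102.1 − 60)^(-0.07551) = 288.1·42.1^(-0.07551) = 288.1·0.75396 = 217.217.
B = 255 by definition for t > 66.
Rounded: (200, 217, 255).

R=200, G=217, B=255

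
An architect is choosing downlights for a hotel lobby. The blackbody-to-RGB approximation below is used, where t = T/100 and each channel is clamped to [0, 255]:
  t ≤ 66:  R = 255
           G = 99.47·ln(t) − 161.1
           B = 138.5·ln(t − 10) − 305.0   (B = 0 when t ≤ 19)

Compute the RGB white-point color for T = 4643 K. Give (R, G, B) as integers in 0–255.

(255, 221, 193)

t = 4643/100 = 46.43; the t ≤ 66 branch applies.
R = 255 by definition for t ≤ 66.
G = 99.47·ln 46.43 − 161.1 = 99.47·3.8379 − 161.1 = 220.660.
B = 138.5·ln(46.43 − 10) − 305.0 = 138.5·ln 36.43 − 305.0 = 138.5·3.5954 − 305.0 = 192.962.
Rounded: (255, 221, 193).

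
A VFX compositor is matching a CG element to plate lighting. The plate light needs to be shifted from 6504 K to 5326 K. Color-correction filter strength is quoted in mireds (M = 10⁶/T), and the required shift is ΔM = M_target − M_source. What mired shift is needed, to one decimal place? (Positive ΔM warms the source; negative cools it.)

M_source = 10⁶/6504 = 153.752; M_target = 10⁶/5326 = 187.758.
ΔM = 187.758 − 153.752 = 34.007 → +34.0 mireds, a warming shift.

+34.0 mireds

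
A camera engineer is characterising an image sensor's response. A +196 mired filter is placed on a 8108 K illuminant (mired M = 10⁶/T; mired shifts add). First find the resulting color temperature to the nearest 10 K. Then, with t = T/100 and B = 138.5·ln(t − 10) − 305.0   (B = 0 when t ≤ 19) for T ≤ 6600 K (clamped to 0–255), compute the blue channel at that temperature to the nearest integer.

119

M_in = 10⁶/8108 = 123.33; M_out = 123.33 + (+196) = 319.33.
T_out = 10⁶/319.33 = 3131.5 K → 3130 K; t = 31.3.
B = 138.5·ln(31.3 − 10) − 305.0 = 138.5·ln 21.3 − 305.0 = 138.5·3.0587 − 305.0 = 118.631.
Rounded: 119.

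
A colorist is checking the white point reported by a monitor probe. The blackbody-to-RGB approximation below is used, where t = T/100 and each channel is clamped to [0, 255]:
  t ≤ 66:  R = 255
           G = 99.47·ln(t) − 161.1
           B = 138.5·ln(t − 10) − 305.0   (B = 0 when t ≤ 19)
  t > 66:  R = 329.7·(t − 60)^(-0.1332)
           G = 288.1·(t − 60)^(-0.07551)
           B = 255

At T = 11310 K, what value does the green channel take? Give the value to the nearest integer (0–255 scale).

213

t = 11310/100 = 113.1; the t > 66 branch applies.
G = 288.1·(113.1 − 60)^(-0.07551) = 288.1·53.1^(-0.07551) = 288.1·0.74086 = 213.443.
Rounded: 213.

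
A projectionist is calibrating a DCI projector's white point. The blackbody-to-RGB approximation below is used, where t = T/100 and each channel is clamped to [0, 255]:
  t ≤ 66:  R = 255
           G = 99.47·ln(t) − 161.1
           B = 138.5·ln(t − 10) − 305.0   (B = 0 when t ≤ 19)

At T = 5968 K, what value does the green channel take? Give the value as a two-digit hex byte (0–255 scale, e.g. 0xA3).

0xF6

t = 5968/100 = 59.68; the t ≤ 66 branch applies.
G = 99.47·ln 59.68 − 161.1 = 99.47·4.0890 − 161.1 = 245.633.
Rounded: 246; in hex, 0xF6.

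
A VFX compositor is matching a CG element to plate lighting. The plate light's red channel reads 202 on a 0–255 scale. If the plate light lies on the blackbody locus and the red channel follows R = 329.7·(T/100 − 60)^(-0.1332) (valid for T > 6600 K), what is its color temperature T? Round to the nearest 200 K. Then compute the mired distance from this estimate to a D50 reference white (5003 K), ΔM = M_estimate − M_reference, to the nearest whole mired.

-100 mireds

(t − 60)^(-0.1332) = 202/329.7 = 0.61268.
t − 60 = 0.61268^(1/-0.1332) = 0.61268^(-7.508) = 39.569, so t = 99.569.
T = 100·t = 9957 K → 10000 K to the nearest 200 K.
M_estimate = 10⁶/10000 = 100.00; M_reference = 10⁶/5003 = 199.88.
ΔM = 100.00 − 199.88 = -99.88 → -100 mireds.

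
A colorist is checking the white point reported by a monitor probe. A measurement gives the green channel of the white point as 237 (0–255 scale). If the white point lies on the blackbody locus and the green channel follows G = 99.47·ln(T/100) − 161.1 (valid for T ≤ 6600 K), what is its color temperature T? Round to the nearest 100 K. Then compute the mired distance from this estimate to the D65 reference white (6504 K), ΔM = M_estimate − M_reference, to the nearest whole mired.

+28 mireds

ln t = (237 + 161.1) / 99.47 = 4.0022.
t = e^4.0022 = 54.719.
T = 100·t = 5472 K → 5500 K to the nearest 100 K.
M_estimate = 10⁶/5500 = 181.82; M_reference = 10⁶/6504 = 153.75.
ΔM = 181.82 − 153.75 = 28.07 → +28 mireds.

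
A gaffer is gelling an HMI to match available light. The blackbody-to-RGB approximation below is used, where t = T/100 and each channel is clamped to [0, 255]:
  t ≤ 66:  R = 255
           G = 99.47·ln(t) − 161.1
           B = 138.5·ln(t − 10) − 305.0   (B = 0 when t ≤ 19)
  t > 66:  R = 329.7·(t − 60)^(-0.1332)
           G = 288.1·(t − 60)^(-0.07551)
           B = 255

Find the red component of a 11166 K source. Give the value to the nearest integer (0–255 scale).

195

t = 11166/100 = 111.66; the t > 66 branch applies.
R = 329.7·(111.66 − 60)^(-0.1332) = 329.7·51.66^(-0.1332) = 329.7·0.59130 = 194.952.
Rounded: 195.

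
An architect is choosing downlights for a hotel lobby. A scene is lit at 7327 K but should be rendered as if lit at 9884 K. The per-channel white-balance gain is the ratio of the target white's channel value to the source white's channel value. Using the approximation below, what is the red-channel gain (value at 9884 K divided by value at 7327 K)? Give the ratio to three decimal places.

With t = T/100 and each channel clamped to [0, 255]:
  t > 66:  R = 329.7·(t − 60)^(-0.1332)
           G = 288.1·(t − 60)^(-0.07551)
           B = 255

0.867

At 7327 K (t = 73.27):
  R = 329.7·(73.27 − 60)^(-0.1332) = 329.7·13.27^(-0.1332) = 329.7·0.70865 = 233.643.
At 9884 K (t = 98.84):
  R = 329.7·(98.84 − 60)^(-0.1332) = 329.7·38.84^(-0.1332) = 329.7·0.61420 = 202.501.
Gain = 202.501 / 233.643 = 0.8667 → 0.867.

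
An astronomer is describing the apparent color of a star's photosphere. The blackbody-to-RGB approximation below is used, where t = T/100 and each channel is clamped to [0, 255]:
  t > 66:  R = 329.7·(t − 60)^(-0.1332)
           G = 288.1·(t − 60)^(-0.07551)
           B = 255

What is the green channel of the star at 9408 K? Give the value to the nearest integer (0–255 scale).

t = 9408/100 = 94.08; the t > 66 branch applies.
G = 288.1·(94.08 − 60)^(-0.07551) = 288.1·34.08^(-0.07551) = 288.1·0.76609 = 220.711.
Rounded: 221.

221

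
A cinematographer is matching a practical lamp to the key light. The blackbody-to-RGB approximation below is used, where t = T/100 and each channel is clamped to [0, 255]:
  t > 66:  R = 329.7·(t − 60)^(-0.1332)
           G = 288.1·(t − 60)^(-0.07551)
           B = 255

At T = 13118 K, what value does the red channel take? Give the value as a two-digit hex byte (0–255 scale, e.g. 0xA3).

0xBB

t = 13118/100 = 131.18; the t > 66 branch applies.
R = 329.7·(131.18 − 60)^(-0.1332) = 329.7·71.18^(-0.1332) = 329.7·0.56659 = 186.803.
Rounded: 187; in hex, 0xBB.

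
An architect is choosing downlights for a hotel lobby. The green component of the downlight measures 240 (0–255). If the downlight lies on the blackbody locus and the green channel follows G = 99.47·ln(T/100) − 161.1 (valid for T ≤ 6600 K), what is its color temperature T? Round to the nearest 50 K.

5650 K

ln t = (240 + 161.1) / 99.47 = 4.0324.
t = e^4.0324 = 56.394.
T = 100·t = 5639 K → 5650 K to the nearest 50 K.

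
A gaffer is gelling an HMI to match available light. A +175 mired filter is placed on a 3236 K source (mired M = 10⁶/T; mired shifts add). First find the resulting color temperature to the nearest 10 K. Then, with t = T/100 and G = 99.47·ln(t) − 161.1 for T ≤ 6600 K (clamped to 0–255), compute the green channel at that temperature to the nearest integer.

M_in = 10⁶/3236 = 309.02; M_out = 309.02 + (+175) = 484.02.
T_out = 10⁶/484.02 = 2066.0 K → 2070 K; t = 20.7.
G = 99.47·ln 20.7 − 161.1 = 99.47·3.0301 − 161.1 = 140.307.
Rounded: 140.

140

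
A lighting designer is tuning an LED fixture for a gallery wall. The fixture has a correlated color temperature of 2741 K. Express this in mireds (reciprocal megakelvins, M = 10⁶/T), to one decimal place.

364.8 mireds

M = 10⁶ / 2741 = 364.830 → 364.8 mireds.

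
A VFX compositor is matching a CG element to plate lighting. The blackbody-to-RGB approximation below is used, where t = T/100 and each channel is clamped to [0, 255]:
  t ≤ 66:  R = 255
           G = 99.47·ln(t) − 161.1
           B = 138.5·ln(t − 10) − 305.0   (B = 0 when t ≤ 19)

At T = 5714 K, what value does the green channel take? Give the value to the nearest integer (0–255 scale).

t = 5714/100 = 57.14; the t ≤ 66 branch applies.
G = 99.47·ln 57.14 − 161.1 = 99.47·4.0455 − 161.1 = 241.306.
Rounded: 241.

241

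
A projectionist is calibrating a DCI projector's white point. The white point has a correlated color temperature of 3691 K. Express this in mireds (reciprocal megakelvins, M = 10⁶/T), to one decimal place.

M = 10⁶ / 3691 = 270.929 → 270.9 mireds.

270.9 mireds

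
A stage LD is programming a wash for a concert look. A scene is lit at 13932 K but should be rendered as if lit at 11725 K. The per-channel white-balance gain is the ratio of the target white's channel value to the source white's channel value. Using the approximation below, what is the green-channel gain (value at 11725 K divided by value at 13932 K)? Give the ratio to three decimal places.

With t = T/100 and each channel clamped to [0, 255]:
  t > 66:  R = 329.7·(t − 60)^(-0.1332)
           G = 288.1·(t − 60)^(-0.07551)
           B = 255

1.025

At 13932 K (t = 139.32):
  G = 288.1·(139.32 − 60)^(-0.07551) = 288.1·79.32^(-0.07551) = 288.1·0.71875 = 207.072.
At 11725 K (t = 117.25):
  G = 288.1·(117.25 − 60)^(-0.07551) = 288.1·57.25^(-0.07551) = 288.1·0.73667 = 212.233.
Gain = 212.233 / 207.072 = 1.0249 → 1.025.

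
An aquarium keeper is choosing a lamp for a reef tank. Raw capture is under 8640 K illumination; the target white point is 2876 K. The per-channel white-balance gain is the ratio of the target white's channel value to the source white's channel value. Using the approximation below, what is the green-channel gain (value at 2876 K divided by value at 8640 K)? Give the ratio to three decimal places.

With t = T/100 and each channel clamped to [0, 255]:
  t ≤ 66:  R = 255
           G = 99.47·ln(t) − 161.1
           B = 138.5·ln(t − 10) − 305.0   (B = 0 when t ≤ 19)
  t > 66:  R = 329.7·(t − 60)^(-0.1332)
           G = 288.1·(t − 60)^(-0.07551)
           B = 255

At 8640 K (t = 86.4):
  G = 288.1·(86.4 − 60)^(-0.07551) = 288.1·26.4^(-0.07551) = 288.1·0.78101 = 225.008.
At 2876 K (t = 28.76):
  G = 99.47·ln 28.76 − 161.1 = 99.47·3.3590 − 161.1 = 173.018.
Gain = 173.018 / 225.008 = 0.7689 → 0.769.

0.769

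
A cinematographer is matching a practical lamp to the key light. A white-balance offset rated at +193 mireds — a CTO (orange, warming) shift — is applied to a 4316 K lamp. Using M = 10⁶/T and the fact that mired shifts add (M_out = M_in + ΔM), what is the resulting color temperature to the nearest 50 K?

2350 K

M_in = 10⁶/4316 = 231.70 mireds.
M_out = 231.70 + (+193) = 424.70 mireds.
T_out = 10⁶/424.70 = 2354.6 K → 2350 K.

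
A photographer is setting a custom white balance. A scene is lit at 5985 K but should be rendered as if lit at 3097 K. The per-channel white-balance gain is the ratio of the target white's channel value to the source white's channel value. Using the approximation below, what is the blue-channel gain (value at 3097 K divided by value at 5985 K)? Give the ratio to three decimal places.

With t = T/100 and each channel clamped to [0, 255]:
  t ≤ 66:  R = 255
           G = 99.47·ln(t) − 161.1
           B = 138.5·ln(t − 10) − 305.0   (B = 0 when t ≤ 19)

At 5985 K (t = 59.85):
  B = 138.5·ln(59.85 − 10) − 305.0 = 138.5·ln 49.85 − 305.0 = 138.5·3.9090 − 305.0 = 236.399.
At 3097 K (t = 30.97):
  B = 138.5·ln(30.97 − 10) − 305.0 = 138.5·ln 20.97 − 305.0 = 138.5·3.0431 − 305.0 = 116.468.
Gain = 116.468 / 236.399 = 0.4927 → 0.493.

0.493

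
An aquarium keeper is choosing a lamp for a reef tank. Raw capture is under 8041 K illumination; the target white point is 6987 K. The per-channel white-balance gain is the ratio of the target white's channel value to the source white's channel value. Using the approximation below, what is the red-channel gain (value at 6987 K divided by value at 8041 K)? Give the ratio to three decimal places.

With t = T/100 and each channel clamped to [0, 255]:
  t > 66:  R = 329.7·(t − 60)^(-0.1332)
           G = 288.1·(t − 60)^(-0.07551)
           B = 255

At 8041 K (t = 80.41):
  R = 329.7·(80.41 − 60)^(-0.1332) = 329.7·20.41^(-0.1332) = 329.7·0.66916 = 220.622.
At 6987 K (t = 69.87):
  R = 329.7·(69.87 − 60)^(-0.1332) = 329.7·9.87^(-0.1332) = 329.7·0.73715 = 243.039.
Gain = 243.039 / 220.622 = 1.1016 → 1.102.

1.102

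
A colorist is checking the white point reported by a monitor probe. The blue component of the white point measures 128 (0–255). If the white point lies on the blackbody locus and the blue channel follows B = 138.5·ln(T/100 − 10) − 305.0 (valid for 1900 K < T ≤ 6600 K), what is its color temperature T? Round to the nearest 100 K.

ln(t − 10) = (128 + 305.0) / 138.5 = 3.1264.
t − 10 = e^3.1264 = 22.791, so t = 32.791.
T = 100·t = 3279 K → 3300 K to the nearest 100 K.

3300 K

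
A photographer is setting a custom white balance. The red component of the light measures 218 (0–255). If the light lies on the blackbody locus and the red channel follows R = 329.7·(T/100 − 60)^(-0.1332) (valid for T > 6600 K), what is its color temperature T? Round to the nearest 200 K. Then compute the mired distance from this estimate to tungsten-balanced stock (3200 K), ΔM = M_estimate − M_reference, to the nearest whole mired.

-191 mireds

(t − 60)^(-0.1332) = 218/329.7 = 0.66121.
t − 60 = 0.66121^(1/-0.1332) = 0.66121^(-7.508) = 22.326, so t = 82.326.
T = 100·t = 8233 K → 8200 K to the nearest 200 K.
M_estimate = 10⁶/8200 = 121.95; M_reference = 10⁶/3200 = 312.50.
ΔM = 121.95 − 312.50 = -190.55 → -191 mireds.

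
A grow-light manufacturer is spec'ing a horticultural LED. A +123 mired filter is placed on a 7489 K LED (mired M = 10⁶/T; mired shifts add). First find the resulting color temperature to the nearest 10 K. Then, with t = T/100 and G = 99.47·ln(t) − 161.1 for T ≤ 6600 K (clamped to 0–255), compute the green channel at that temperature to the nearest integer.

203

M_in = 10⁶/7489 = 133.53; M_out = 133.53 + (+123) = 256.53.
T_out = 10⁶/256.53 = 3898.2 K → 3900 K; t = 39.
G = 99.47·ln 39 − 161.1 = 99.47·3.6636 − 161.1 = 203.314.
Rounded: 203.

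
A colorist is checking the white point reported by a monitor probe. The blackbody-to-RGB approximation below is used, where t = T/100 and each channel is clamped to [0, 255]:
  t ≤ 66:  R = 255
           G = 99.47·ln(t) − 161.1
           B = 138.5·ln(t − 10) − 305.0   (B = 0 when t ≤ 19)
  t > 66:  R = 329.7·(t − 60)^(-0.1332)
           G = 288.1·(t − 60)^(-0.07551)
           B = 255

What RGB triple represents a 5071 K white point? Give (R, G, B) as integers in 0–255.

(255, 229, 208)

t = 5071/100 = 50.71; the t ≤ 66 branch applies.
R = 255 by definition for t ≤ 66.
G = 99.47·ln 50.71 − 161.1 = 99.47·3.9261 − 161.1 = 229.431.
B = 138.5·ln(50.71 − 10) − 305.0 = 138.5·ln 40.71 − 305.0 = 138.5·3.7065 − 305.0 = 208.347.
Rounded: (255, 229, 208).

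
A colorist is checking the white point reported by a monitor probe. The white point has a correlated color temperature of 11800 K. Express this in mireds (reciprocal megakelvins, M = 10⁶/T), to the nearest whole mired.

85 mireds

M = 10⁶ / 11800 = 84.746 → 85 mireds.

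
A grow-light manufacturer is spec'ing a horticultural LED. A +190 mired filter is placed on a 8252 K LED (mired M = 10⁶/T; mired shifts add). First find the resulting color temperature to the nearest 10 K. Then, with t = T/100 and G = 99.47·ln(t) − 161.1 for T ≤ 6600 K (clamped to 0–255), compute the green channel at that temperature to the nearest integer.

184

M_in = 10⁶/8252 = 121.18; M_out = 121.18 + (+190) = 311.18.
T_out = 10⁶/311.18 = 3213.5 K → 3210 K; t = 32.1.
G = 99.47·ln 32.1 − 161.1 = 99.47·3.4689 − 161.1 = 183.947.
Rounded: 184.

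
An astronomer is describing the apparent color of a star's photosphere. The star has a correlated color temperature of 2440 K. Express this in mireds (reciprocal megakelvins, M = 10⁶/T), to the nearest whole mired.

M = 10⁶ / 2440 = 409.836 → 410 mireds.

410 mireds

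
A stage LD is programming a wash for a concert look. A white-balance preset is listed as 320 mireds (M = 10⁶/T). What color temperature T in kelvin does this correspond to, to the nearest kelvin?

T = 10⁶ / 320 = 3125.00 K → 3125 K.

3125 K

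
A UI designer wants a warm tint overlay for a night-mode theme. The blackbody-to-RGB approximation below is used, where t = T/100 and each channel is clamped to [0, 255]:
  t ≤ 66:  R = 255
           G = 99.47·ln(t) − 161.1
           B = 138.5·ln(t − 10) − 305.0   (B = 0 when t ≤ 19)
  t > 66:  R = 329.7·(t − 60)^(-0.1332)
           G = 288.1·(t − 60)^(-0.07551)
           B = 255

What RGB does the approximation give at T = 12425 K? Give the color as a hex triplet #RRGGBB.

#BDD2FF

t = 12425/100 = 124.25; the t > 66 branch applies.
R = 329.7·(124.25 − 60)^(-0.1332) = 329.7·64.25^(-0.1332) = 329.7·0.57437 = 189.370.
G = 288.1·(124.25 − 60)^(-0.07551) = 288.1·64.25^(-0.07551) = 288.1·0.73028 = 210.393.
B = 255 by definition for t > 66.
Rounded: (189, 210, 255).
In hex: #BDD2FF.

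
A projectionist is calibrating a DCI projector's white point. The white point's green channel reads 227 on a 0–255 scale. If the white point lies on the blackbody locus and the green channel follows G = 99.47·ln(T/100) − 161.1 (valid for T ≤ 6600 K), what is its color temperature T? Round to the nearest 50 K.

4950 K

ln t = (227 + 161.1) / 99.47 = 3.9017.
t = e^3.9017 = 49.485.
T = 100·t = 4949 K → 4950 K to the nearest 50 K.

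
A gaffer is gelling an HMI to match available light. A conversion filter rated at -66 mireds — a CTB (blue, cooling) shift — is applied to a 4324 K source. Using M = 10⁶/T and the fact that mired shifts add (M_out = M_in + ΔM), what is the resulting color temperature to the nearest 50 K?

6050 K

M_in = 10⁶/4324 = 231.27 mireds.
M_out = 231.27 + (-66) = 165.27 mireds.
T_out = 10⁶/165.27 = 6050.8 K → 6050 K.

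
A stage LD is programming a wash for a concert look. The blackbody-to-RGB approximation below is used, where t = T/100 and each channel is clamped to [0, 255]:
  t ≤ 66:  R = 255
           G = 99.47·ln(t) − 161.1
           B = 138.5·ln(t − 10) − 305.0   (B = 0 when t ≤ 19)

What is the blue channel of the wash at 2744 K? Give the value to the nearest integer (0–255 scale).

91

t = 2744/100 = 27.44; the t ≤ 66 branch applies.
B = 138.5·ln(27.44 − 10) − 305.0 = 138.5·ln 17.44 − 305.0 = 138.5·2.8588 − 305.0 = 90.939.
Rounded: 91.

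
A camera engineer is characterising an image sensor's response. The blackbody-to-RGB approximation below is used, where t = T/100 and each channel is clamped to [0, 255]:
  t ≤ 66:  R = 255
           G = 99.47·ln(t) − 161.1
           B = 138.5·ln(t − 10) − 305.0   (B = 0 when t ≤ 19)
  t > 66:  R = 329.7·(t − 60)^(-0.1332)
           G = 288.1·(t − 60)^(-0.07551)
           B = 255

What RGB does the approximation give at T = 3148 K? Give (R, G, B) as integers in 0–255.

(255, 182, 120)

t = 3148/100 = 31.48; the t ≤ 66 branch applies.
R = 255 by definition for t ≤ 66.
G = 99.47·ln 31.48 − 161.1 = 99.47·3.4494 − 161.1 = 182.007.
B = 138.5·ln(31.48 − 10) − 305.0 = 138.5·ln 21.48 − 305.0 = 138.5·3.0671 − 305.0 = 119.796.
Rounded: (255, 182, 120).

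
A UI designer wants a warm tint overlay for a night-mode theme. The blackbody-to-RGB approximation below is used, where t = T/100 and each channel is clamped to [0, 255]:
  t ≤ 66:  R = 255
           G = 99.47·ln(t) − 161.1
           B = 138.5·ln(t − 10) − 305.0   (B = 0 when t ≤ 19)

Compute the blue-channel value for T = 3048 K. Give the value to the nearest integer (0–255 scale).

t = 3048/100 = 30.48; the t ≤ 66 branch applies.
B = 138.5·ln(30.48 − 10) − 305.0 = 138.5·ln 20.48 − 305.0 = 138.5·3.0194 − 305.0 = 113.194.
Rounded: 113.

113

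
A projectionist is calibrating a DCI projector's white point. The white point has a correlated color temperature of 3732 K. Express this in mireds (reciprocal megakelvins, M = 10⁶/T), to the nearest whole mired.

268 mireds

M = 10⁶ / 3732 = 267.953 → 268 mireds.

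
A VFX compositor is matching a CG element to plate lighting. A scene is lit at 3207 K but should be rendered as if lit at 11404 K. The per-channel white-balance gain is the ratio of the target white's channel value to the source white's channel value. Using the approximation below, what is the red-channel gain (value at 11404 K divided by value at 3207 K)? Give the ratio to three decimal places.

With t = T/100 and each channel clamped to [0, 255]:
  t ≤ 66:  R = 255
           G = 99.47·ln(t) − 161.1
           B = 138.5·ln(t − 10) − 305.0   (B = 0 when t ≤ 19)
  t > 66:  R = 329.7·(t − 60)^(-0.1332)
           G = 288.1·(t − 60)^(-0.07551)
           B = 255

At 3207 K (t = 32.07):
  R = 255 by definition for t ≤ 66.
At 11404 K (t = 114.04):
  R = 329.7·(114.04 − 60)^(-0.1332) = 329.7·54.04^(-0.1332) = 329.7·0.58776 = 193.785.
Gain = 193.785 / 255.000 = 0.7599 → 0.760.

0.760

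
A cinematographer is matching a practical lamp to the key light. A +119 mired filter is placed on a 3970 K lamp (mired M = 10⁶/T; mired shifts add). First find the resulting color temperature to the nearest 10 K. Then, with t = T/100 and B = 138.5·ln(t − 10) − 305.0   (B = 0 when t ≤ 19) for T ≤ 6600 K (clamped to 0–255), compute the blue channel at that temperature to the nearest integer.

87

M_in = 10⁶/3970 = 251.89; M_out = 251.89 + (+119) = 370.89.
T_out = 10⁶/370.89 = 2696.2 K → 2700 K; t = 27.
B = 138.5·ln(27 − 10) − 305.0 = 138.5·ln 17 − 305.0 = 138.5·2.8332 − 305.0 = 87.400.
Rounded: 87.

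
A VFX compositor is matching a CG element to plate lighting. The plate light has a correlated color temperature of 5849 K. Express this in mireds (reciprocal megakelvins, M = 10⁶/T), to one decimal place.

M = 10⁶ / 5849 = 170.969 → 171.0 mireds.

171.0 mireds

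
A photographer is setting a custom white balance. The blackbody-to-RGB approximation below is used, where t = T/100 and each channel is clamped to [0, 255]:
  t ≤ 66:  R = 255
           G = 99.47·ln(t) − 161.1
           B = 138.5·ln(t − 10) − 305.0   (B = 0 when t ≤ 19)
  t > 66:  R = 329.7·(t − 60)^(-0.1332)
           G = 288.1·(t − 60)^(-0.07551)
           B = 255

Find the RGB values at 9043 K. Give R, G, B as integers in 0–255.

R=209, G=223, B=255

t = 9043/100 = 90.43; the t > 66 branch applies.
R = 329.7·(90.43 − 60)^(-0.1332) = 329.7·30.43^(-0.1332) = 329.7·0.63449 = 209.191.
G = 288.1·(90.43 − 60)^(-0.07551) = 288.1·30.43^(-0.07551) = 288.1·0.77267 = 222.607.
B = 255 by definition for t > 66.
Rounded: (209, 223, 255).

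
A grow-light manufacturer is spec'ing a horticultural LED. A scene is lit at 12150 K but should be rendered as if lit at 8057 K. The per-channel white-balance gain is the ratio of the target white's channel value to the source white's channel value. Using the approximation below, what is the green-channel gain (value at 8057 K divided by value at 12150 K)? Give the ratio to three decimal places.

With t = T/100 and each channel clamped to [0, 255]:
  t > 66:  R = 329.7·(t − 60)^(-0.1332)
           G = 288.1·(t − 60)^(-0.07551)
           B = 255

At 12150 K (t = 121.5):
  G = 288.1·(121.5 − 60)^(-0.07551) = 288.1·61.5^(-0.07551) = 288.1·0.73269 = 211.089.
At 8057 K (t = 80.57):
  G = 288.1·(80.57 − 60)^(-0.07551) = 288.1·20.57^(-0.07551) = 288.1·0.79586 = 229.288.
Gain = 229.288 / 211.089 = 1.0862 → 1.086.

1.086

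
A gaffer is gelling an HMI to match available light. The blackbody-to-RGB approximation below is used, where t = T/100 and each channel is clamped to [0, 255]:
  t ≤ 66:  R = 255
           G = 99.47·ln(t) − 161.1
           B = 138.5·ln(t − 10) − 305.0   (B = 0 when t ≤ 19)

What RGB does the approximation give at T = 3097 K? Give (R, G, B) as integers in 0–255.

(255, 180, 116)

t = 3097/100 = 30.97; the t ≤ 66 branch applies.
R = 255 by definition for t ≤ 66.
G = 99.47·ln 30.97 − 161.1 = 99.47·3.4330 − 161.1 = 180.382.
B = 138.5·ln(30.97 − 10) − 305.0 = 138.5·ln 20.97 − 305.0 = 138.5·3.0431 − 305.0 = 116.468.
Rounded: (255, 180, 116).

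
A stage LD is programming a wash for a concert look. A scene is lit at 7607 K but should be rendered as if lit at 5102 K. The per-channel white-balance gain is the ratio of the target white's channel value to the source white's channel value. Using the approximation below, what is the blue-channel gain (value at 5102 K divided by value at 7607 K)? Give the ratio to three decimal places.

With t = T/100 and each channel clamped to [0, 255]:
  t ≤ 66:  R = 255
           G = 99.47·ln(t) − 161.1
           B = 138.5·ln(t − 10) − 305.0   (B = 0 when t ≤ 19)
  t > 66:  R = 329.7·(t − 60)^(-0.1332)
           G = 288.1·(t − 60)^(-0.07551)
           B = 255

0.821

At 7607 K (t = 76.07):
  B = 255 by definition for t > 66.
At 5102 K (t = 51.02):
  B = 138.5·ln(51.02 − 10) − 305.0 = 138.5·ln 41.02 − 305.0 = 138.5·3.7141 − 305.0 = 209.397.
Gain = 209.397 / 255.000 = 0.8212 → 0.821.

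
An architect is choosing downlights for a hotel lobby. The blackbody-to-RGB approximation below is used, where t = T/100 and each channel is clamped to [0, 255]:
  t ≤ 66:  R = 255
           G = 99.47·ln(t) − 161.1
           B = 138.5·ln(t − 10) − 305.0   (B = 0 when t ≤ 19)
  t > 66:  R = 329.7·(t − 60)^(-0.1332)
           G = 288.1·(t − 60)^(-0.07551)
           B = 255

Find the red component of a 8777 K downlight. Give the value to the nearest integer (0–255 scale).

t = 8777/100 = 87.77; the t > 66 branch applies.
R = 329.7·(87.77 − 60)^(-0.1332) = 329.7·27.77^(-0.1332) = 329.7·0.64227 = 211.755.
Rounded: 212.

212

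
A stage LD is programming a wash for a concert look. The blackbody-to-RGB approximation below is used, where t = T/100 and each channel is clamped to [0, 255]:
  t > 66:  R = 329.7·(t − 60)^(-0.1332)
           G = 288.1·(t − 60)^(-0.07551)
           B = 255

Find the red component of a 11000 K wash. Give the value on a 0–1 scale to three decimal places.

t = 11000/100 = 110; the t > 66 branch applies.
R = 329.7·(110 − 60)^(-0.1332) = 329.7·50^(-0.1332) = 329.7·0.59388 = 195.802.
On a 0–1 scale: 195.802/255 = 0.7678 → 0.768.

0.768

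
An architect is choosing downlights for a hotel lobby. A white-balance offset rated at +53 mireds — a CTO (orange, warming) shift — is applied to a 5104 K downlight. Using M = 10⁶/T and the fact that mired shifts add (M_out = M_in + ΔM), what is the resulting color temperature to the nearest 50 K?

4000 K

M_in = 10⁶/5104 = 195.92 mireds.
M_out = 195.92 + (+53) = 248.92 mireds.
T_out = 10⁶/248.92 = 4017.3 K → 4000 K.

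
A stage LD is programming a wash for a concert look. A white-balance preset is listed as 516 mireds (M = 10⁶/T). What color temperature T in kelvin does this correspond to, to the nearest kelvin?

T = 10⁶ / 516 = 1937.98 K → 1938 K.

1938 K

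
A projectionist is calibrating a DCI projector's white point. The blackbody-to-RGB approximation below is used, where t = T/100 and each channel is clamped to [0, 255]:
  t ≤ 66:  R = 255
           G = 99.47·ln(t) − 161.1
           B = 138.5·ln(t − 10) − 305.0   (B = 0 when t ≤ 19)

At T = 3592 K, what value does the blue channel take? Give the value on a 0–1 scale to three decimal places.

0.572

t = 3592/100 = 35.92; the t ≤ 66 branch applies.
B = 138.5·ln(35.92 − 10) − 305.0 = 138.5·ln 25.92 − 305.0 = 138.5·3.2550 − 305.0 = 145.820.
On a 0–1 scale: 145.820/255 = 0.5718 → 0.572.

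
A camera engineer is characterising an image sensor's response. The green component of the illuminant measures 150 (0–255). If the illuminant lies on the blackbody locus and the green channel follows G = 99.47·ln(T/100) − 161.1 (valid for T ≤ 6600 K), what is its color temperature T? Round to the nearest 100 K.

2300 K

ln t = (150 + 161.1) / 99.47 = 3.1276.
t = e^3.1276 = 22.819.
T = 100·t = 2282 K → 2300 K to the nearest 100 K.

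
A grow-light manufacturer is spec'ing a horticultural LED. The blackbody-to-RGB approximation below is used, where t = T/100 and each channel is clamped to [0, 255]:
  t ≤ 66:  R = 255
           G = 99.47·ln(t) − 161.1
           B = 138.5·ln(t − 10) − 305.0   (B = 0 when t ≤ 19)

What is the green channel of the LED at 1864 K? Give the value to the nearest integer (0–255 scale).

t = 1864/100 = 18.64; the t ≤ 66 branch applies.
G = 99.47·ln 18.64 − 161.1 = 99.47·2.9253 − 161.1 = 129.881.
Rounded: 130.

130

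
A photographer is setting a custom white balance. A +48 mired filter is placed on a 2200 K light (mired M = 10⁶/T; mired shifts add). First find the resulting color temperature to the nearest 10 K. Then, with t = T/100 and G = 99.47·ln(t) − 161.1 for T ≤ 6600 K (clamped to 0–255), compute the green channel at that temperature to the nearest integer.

M_in = 10⁶/2200 = 454.55; M_out = 454.55 + (+48) = 502.55.
T_out = 10⁶/502.55 = 1989.9 K → 1990 K; t = 19.9.
G = 99.47·ln 19.9 − 161.1 = 99.47·2.9907 − 161.1 = 136.387.
Rounded: 136.

136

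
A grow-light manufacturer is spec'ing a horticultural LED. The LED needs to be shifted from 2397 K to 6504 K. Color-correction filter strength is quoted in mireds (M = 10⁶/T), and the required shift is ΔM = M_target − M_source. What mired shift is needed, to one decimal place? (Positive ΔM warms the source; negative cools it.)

M_source = 10⁶/2397 = 417.188; M_target = 10⁶/6504 = 153.752.
ΔM = 153.752 − 417.188 = -263.437 → -263.4 mireds, a cooling shift.

-263.4 mireds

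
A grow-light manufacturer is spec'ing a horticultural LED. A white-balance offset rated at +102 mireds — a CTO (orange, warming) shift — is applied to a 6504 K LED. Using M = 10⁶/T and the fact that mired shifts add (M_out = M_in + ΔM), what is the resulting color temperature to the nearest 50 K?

M_in = 10⁶/6504 = 153.75 mireds.
M_out = 153.75 + (+102) = 255.75 mireds.
T_out = 10⁶/255.75 = 3910.0 K → 3900 K.

3900 K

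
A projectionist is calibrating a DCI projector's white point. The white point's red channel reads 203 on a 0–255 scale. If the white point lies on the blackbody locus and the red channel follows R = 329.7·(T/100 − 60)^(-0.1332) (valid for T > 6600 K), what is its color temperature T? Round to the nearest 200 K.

9800 K

(t − 60)^(-0.1332) = 203/329.7 = 0.61571.
t − 60 = 0.61571^(1/-0.1332) = 0.61571^(-7.508) = 38.129, so t = 98.129.
T = 100·t = 9813 K → 9800 K to the nearest 200 K.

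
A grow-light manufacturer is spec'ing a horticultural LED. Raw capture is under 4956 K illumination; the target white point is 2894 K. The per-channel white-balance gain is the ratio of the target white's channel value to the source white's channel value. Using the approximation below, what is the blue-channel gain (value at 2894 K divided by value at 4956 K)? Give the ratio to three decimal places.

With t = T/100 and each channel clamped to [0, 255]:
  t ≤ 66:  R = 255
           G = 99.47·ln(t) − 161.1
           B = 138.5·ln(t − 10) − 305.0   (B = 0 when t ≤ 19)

0.501

At 4956 K (t = 49.56):
  B = 138.5·ln(49.56 − 10) − 305.0 = 138.5·ln 39.56 − 305.0 = 138.5·3.6778 − 305.0 = 204.378.
At 2894 K (t = 28.94):
  B = 138.5·ln(28.94 − 10) − 305.0 = 138.5·ln 18.94 − 305.0 = 138.5·2.9413 − 305.0 = 102.367.
Gain = 102.367 / 204.378 = 0.5009 → 0.501.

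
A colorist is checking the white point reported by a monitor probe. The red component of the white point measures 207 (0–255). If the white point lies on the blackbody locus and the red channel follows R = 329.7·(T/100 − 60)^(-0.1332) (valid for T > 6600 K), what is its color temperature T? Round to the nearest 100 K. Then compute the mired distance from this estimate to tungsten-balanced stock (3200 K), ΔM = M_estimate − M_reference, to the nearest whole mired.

(t − 60)^(-0.1332) = 207/329.7 = 0.62784.
t − 60 = 0.62784^(1/-0.1332) = 0.62784^(-7.508) = 32.933, so t = 92.933.
T = 100·t = 9293 K → 9300 K to the nearest 100 K.
M_estimate = 10⁶/9300 = 107.53; M_reference = 10⁶/3200 = 312.50.
ΔM = 107.53 − 312.50 = -204.97 → -205 mireds.

-205 mireds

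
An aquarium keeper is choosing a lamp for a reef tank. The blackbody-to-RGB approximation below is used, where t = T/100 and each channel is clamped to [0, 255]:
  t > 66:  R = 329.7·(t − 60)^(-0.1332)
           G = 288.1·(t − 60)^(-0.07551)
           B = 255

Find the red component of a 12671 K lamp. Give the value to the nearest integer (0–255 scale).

188

t = 12671/100 = 126.71; the t > 66 branch applies.
R = 329.7·(126.71 − 60)^(-0.1332) = 329.7·66.71^(-0.1332) = 329.7·0.57150 = 188.424.
Rounded: 188.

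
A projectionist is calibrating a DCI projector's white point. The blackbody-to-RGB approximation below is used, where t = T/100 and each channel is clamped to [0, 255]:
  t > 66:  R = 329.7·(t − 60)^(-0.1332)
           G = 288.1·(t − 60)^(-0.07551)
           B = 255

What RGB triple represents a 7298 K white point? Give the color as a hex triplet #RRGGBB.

#EAEDFF

t = 7298/100 = 72.98; the t > 66 branch applies.
R = 329.7·(72.98 − 60)^(-0.1332) = 329.7·12.98^(-0.1332) = 329.7·0.71074 = 234.332.
G = 288.1·(72.98 − 60)^(-0.07551) = 288.1·12.98^(-0.07551) = 288.1·0.82402 = 237.400.
B = 255 by definition for t > 66.
Rounded: (234, 237, 255).
In hex: #EAEDFF.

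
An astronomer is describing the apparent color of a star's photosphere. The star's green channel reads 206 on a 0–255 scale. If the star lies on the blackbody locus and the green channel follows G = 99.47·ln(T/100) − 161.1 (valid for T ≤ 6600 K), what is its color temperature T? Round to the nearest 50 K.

ln t = (206 + 161.1) / 99.47 = 3.6906.
t = e^3.6906 = 40.067.
T = 100·t = 4007 K → 4000 K to the nearest 50 K.

4000 K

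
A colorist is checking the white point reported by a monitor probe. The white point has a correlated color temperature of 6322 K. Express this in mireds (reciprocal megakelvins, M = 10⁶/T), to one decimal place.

M = 10⁶ / 6322 = 158.178 → 158.2 mireds.

158.2 mireds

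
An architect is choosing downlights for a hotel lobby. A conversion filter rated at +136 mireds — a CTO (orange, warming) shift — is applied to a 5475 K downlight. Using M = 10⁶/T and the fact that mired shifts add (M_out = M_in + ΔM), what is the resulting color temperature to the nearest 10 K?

3140 K

M_in = 10⁶/5475 = 182.65 mireds.
M_out = 182.65 + (+136) = 318.65 mireds.
T_out = 10⁶/318.65 = 3138.3 K → 3140 K.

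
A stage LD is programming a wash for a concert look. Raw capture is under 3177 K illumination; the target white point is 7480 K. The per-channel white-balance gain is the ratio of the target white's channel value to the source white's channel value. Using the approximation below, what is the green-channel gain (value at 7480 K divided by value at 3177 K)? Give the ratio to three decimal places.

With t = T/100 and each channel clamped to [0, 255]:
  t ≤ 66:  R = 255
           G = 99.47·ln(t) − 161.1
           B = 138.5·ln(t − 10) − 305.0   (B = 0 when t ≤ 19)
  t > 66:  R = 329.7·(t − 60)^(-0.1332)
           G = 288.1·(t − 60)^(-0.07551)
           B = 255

1.285

At 3177 K (t = 31.77):
  G = 99.47·ln 31.77 − 161.1 = 99.47·3.4585 − 161.1 = 182.919.
At 7480 K (t = 74.8):
  G = 288.1·(74.8 − 60)^(-0.07551) = 288.1·14.8^(-0.07551) = 288.1·0.81589 = 235.059.
Gain = 235.059 / 182.919 = 1.2850 → 1.285.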